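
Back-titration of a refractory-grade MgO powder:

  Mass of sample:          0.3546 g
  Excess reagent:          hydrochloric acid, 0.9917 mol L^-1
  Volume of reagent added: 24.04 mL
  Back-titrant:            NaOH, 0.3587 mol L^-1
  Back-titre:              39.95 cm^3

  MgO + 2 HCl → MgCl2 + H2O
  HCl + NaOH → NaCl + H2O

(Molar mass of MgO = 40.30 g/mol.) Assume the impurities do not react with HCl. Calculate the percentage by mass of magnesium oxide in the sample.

54.04 %

n(HCl) added = 0.02404 × 0.9917 = 0.02384 mol
n(NaOH) used in back-titration = 0.03995 × 0.3587 = 0.01433 mol
n(HCl) left over = 0.01433 mol (1:1 ratio)
n(HCl) consumed by analyte = 0.02384 − 0.01433 = 9.510 × 10^-3 mol
From the 1:2 ratio, n(MgO) = 1/2 × 9.510 × 10^-3 = 4.755 × 10^-3 mol
mass of MgO = 4.755 × 10^-3 × 40.30 = 0.1916 g
% MgO = 0.1916 / 0.3546 × 100 = 54.04 %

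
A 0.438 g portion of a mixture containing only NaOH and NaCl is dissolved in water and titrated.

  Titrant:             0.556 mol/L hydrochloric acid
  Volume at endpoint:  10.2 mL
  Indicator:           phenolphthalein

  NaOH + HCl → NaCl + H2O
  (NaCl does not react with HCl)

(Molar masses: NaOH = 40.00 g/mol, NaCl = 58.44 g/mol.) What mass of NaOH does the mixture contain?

n(HCl) = 0.0102 × 0.556 = 5.67 × 10^-3 mol
Let x = n(NaOH), y = n(NaCl).
Titrant: 1x = 5.67 × 10^-3;  mass: 40.00x + 58.44y = 0.438
Solving, x = 5.67 × 10^-3 mol, y = 3.61 × 10^-3 mol
mass of NaOH = 5.67 × 10^-3 × 40.00 = 0.227 g

0.227 g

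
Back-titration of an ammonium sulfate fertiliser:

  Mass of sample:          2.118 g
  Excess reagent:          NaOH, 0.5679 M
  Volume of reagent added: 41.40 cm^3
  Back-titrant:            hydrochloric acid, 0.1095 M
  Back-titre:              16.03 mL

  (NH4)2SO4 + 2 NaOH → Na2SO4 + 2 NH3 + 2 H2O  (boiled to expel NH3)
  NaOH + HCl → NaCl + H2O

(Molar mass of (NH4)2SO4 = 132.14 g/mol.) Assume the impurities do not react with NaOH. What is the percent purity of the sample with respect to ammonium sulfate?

n(NaOH) added = 0.04140 × 0.5679 = 0.02351 mol
n(HCl) used in back-titration = 0.01603 × 0.1095 = 1.755 × 10^-3 mol
n(NaOH) left over = 1.755 × 10^-3 mol (1:1 ratio)
n(NaOH) consumed by analyte = 0.02351 − 1.755 × 10^-3 = 0.02176 mol
From the 1:2 ratio, n((NH4)2SO4) = 1/2 × 0.02176 = 0.01088 mol
mass of (NH4)2SO4 = 0.01088 × 132.14 = 1.437 g
% (NH4)2SO4 = 1.437 / 2.118 × 100 = 67.87 %

67.87 %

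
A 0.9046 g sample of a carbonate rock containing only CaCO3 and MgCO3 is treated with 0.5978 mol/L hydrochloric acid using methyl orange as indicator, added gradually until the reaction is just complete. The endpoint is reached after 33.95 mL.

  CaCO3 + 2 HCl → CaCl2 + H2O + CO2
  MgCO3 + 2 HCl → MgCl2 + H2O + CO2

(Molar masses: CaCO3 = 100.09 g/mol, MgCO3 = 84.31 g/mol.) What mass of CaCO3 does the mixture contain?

0.3111 g

n(HCl) = 0.03395 × 0.5978 = 0.02030 mol
Let x = n(CaCO3), y = n(MgCO3).
Titrant: 2x + 2y = 0.02030;  mass: 100.09x + 84.31y = 0.9046
Solving, x = 3.108 × 10^-3 mol, y = 7.039 × 10^-3 mol
mass of CaCO3 = 3.108 × 10^-3 × 100.09 = 0.3111 g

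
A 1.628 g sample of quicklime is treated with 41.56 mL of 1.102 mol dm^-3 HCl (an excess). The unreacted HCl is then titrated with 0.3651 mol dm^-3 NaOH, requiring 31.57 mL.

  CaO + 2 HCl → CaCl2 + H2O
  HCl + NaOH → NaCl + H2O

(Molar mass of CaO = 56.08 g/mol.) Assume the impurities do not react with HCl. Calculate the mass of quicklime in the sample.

0.9610 g

n(HCl) added = 0.04156 × 1.102 = 0.04580 mol
n(NaOH) used in back-titration = 0.03157 × 0.3651 = 0.01153 mol
n(HCl) left over = 0.01153 mol (1:1 ratio)
n(HCl) consumed by analyte = 0.04580 − 0.01153 = 0.03427 mol
From the 1:2 ratio, n(CaO) = 1/2 × 0.03427 = 0.01714 mol
mass of CaO = 0.01714 × 56.08 = 0.9610 g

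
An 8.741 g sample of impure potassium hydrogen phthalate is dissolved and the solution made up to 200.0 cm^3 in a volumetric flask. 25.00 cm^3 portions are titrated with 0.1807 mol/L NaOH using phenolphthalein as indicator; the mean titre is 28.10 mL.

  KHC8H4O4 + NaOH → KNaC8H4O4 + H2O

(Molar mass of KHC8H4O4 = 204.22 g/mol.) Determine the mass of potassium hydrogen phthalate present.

8.296 g

n(NaOH) per titration = 0.02810 × 0.1807 = 5.078 × 10^-3 mol
n(KHC8H4O4) in each aliquot = 5.078 × 10^-3 mol (1:1 ratio)
n(KHC8H4O4) in the whole flask = 5.078 × 10^-3 × 200.0/25.00 = 0.04062 mol
mass of KHC8H4O4 = 0.04062 × 204.22 = 8.296 g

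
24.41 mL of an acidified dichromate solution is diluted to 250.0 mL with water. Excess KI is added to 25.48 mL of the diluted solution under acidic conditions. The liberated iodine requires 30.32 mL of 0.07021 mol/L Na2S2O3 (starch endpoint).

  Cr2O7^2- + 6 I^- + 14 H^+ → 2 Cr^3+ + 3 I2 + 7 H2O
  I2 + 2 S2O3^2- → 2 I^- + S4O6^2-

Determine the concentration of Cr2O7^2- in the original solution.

n(S2O3^2-) = 0.03032 × 0.07021 = 2.129 × 10^-3 mol
n(I2) = n(S2O3^2-)/2 = 1.064 × 10^-3 mol
From the 1:3 ratio, n(Cr2O7^2-) in the aliquot = 1/3 × 1.064 × 10^-3 = 3.548 × 10^-4 mol
[Cr2O7^2-]_dilute = 3.548 × 10^-4 / 0.02548 = 0.01392 mol/L
[Cr2O7^2-]_original = 0.01392 × 250.0/24.41 = 0.1426 mol/L

0.1426 mol/L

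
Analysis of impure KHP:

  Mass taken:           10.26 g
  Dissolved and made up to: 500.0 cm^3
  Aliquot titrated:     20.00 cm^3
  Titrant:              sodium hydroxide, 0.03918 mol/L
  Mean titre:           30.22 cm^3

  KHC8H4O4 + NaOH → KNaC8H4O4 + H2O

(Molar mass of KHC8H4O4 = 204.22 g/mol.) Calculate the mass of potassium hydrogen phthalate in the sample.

n(NaOH) per titration = 0.03022 × 0.03918 = 1.184 × 10^-3 mol
n(KHC8H4O4) in each aliquot = 1.184 × 10^-3 mol (1:1 ratio)
n(KHC8H4O4) in the whole flask = 1.184 × 10^-3 × 500.0/20.00 = 0.02960 mol
mass of KHC8H4O4 = 0.02960 × 204.22 = 6.045 g

6.045 g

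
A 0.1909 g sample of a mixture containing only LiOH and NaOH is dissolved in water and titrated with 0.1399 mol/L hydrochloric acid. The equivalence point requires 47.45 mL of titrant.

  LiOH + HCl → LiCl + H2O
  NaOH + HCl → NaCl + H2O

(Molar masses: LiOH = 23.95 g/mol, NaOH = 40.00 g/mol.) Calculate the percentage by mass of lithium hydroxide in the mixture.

n(HCl) = 0.04745 × 0.1399 = 6.638 × 10^-3 mol
Let x = n(LiOH), y = n(NaOH).
Titrant: 1x + 1y = 6.638 × 10^-3;  mass: 23.95x + 40.00y = 0.1909
Solving, x = 4.650 × 10^-3 mol, y = 1.988 × 10^-3 mol
mass of LiOH = 4.650 × 10^-3 × 23.95 = 0.1114 g
% LiOH = 0.1114 / 0.1909 × 100 = 58.34 %

58.34 %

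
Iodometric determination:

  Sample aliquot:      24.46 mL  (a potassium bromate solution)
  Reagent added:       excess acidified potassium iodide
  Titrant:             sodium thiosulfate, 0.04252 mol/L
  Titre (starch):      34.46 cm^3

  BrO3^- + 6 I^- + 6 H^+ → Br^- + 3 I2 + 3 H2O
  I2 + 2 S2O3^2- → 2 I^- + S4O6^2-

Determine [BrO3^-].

0.009984 mol/L

n(S2O3^2-) = 0.03446 × 0.04252 = 1.465 × 10^-3 mol
n(I2) = n(S2O3^2-)/2 = 7.326 × 10^-4 mol
From the 1:3 ratio, n(BrO3^-) in the aliquot = 1/3 × 7.326 × 10^-4 = 2.442 × 10^-4 mol
[BrO3^-] = 2.442 × 10^-4 / 0.02446 = 0.009984 mol/L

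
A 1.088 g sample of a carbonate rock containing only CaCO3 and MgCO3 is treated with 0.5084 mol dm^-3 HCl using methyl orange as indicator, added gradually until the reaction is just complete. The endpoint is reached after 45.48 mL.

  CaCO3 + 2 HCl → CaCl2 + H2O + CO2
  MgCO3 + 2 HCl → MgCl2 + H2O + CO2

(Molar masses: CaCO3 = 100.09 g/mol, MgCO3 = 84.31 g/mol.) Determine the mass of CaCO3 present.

n(HCl) = 0.04548 × 0.5084 = 0.02312 mol
Let x = n(CaCO3), y = n(MgCO3).
Titrant: 2x + 2y = 0.02312;  mass: 100.09x + 84.31y = 1.088
Solving, x = 7.179 × 10^-3 mol, y = 4.382 × 10^-3 mol
mass of CaCO3 = 7.179 × 10^-3 × 100.09 = 0.7186 g

0.7186 g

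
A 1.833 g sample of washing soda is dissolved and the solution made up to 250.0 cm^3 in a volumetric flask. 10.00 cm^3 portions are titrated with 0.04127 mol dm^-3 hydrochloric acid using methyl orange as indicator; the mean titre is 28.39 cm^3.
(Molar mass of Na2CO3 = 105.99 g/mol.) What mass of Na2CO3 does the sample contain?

1.552 g

Na2CO3 + 2 HCl → 2 NaCl + H2O + CO2
n(HCl) per titration = 0.02839 × 0.04127 = 1.172 × 10^-3 mol
From the 1:2 ratio, n(Na2CO3) in each aliquot = 1/2 × 1.172 × 10^-3 = 5.858 × 10^-4 mol
n(Na2CO3) in the whole flask = 5.858 × 10^-4 × 250.0/10.00 = 0.01465 mol
mass of Na2CO3 = 0.01465 × 105.99 = 1.552 g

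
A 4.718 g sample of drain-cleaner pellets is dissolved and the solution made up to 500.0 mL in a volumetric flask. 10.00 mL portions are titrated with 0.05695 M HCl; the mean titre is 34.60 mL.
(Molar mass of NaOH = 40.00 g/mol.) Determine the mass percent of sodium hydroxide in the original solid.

NaOH + HCl → NaCl + H2O
n(HCl) per titration = 0.03460 × 0.05695 = 1.970 × 10^-3 mol
n(NaOH) in each aliquot = 1.970 × 10^-3 mol (1:1 ratio)
n(NaOH) in the whole flask = 1.970 × 10^-3 × 500.0/10.00 = 0.09852 mol
mass of NaOH = 0.09852 × 40.00 = 3.941 g
% NaOH = 3.941 / 4.718 × 100 = 83.53 %

83.53 %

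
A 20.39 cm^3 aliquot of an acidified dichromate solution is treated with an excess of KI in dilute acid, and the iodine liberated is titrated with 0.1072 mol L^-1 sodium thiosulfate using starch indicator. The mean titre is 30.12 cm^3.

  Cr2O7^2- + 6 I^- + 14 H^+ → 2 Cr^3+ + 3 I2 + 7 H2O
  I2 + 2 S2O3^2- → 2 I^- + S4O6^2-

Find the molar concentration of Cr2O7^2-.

n(S2O3^2-) = 0.03012 × 0.1072 = 3.229 × 10^-3 mol
n(I2) = n(S2O3^2-)/2 = 1.614 × 10^-3 mol
From the 1:3 ratio, n(Cr2O7^2-) in the aliquot = 1/3 × 1.614 × 10^-3 = 5.381 × 10^-4 mol
[Cr2O7^2-] = 5.381 × 10^-4 / 0.02039 = 0.02639 mol/L

0.02639 mol/L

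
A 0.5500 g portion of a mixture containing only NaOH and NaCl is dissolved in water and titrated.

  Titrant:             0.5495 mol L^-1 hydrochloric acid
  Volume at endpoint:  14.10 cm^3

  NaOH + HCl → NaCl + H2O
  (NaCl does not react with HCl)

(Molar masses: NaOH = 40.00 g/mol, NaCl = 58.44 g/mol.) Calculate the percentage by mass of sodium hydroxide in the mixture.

n(HCl) = 0.01410 × 0.5495 = 7.748 × 10^-3 mol
Let x = n(NaOH), y = n(NaCl).
Titrant: 1x = 7.748 × 10^-3;  mass: 40.00x + 58.44y = 0.5500
Solving, x = 7.748 × 10^-3 mol, y = 4.108 × 10^-3 mol
mass of NaOH = 7.748 × 10^-3 × 40.00 = 0.3099 g
% NaOH = 0.3099 / 0.5500 × 100 = 56.35 %

56.35 %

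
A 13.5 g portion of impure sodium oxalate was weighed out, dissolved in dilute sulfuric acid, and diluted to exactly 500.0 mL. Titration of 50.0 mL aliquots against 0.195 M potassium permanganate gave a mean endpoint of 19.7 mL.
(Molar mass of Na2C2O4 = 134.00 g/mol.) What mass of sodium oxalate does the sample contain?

12.9 g

2 MnO4^- + 5 C2O4^2- + 16 H^+ → 2 Mn^2+ + 10 CO2 + 8 H2O
n(KMnO4) per titration = 0.0197 × 0.195 = 3.84 × 10^-3 mol
From the 5:2 ratio, n(Na2C2O4) in each aliquot = 5/2 × 3.84 × 10^-3 = 9.60 × 10^-3 mol
n(Na2C2O4) in the whole flask = 9.60 × 10^-3 × 500.0/50.0 = 0.0960 mol
mass of Na2C2O4 = 0.0960 × 134.00 = 12.9 g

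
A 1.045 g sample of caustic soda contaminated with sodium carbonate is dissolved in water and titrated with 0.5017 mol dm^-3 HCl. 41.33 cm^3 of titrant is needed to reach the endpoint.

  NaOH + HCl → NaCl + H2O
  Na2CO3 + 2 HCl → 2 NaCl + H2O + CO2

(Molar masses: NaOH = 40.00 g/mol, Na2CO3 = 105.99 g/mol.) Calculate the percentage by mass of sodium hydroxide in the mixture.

15.87 %

n(HCl) = 0.04133 × 0.5017 = 0.02074 mol
Let x = n(NaOH), y = n(Na2CO3).
Titrant: 1x + 2y = 0.02074;  mass: 40.00x + 105.99y = 1.045
Solving, x = 4.145 × 10^-3 mol, y = 8.295 × 10^-3 mol
mass of NaOH = 4.145 × 10^-3 × 40.00 = 0.1658 g
% NaOH = 0.1658 / 1.045 × 100 = 15.87 %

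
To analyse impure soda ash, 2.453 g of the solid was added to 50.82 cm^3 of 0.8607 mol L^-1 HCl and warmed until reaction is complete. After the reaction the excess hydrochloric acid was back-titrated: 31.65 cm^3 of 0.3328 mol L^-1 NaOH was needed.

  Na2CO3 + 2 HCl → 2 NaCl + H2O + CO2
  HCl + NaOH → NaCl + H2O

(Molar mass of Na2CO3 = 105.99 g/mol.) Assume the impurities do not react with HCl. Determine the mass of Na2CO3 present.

n(HCl) added = 0.05082 × 0.8607 = 0.04374 mol
n(NaOH) used in back-titration = 0.03165 × 0.3328 = 0.01053 mol
n(HCl) left over = 0.01053 mol (1:1 ratio)
n(HCl) consumed by analyte = 0.04374 − 0.01053 = 0.03321 mol
From the 1:2 ratio, n(Na2CO3) = 1/2 × 0.03321 = 0.01660 mol
mass of Na2CO3 = 0.01660 × 105.99 = 1.760 g

1.760 g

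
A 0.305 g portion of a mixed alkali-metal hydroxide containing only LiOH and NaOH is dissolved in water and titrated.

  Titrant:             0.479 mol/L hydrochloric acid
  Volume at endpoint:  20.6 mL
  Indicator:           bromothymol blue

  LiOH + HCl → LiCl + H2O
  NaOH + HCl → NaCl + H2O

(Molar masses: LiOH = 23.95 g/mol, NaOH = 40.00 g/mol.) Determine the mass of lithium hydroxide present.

n(HCl) = 0.0206 × 0.479 = 9.87 × 10^-3 mol
Let x = n(LiOH), y = n(NaOH).
Titrant: 1x + 1y = 9.87 × 10^-3;  mass: 23.95x + 40.00y = 0.305
Solving, x = 5.59 × 10^-3 mol, y = 4.28 × 10^-3 mol
mass of LiOH = 5.59 × 10^-3 × 23.95 = 0.134 g

0.134 g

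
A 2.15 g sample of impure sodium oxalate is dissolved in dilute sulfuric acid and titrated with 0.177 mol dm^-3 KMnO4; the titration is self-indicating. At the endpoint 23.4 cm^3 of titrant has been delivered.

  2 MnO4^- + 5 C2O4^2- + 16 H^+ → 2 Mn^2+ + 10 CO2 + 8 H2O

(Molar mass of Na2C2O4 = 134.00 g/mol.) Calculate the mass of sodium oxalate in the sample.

n(KMnO4) = 0.0234 L × 0.177 mol/L = 4.14 × 10^-3 mol
From the 5:2 ratio, n(Na2C2O4) = 5/2 × 4.14 × 10^-3 = 0.0104 mol
mass of Na2C2O4 = 0.0104 × 134.00 g/mol = 1.39 g

1.39 g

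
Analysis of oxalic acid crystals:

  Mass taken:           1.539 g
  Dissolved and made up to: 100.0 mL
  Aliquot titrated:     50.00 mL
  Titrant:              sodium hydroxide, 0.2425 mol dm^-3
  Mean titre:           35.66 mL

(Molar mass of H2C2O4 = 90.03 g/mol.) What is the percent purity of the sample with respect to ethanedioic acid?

H2C2O4 + 2 NaOH → Na2C2O4 + 2 H2O
n(NaOH) per titration = 0.03566 × 0.2425 = 8.648 × 10^-3 mol
From the 1:2 ratio, n(H2C2O4) in each aliquot = 1/2 × 8.648 × 10^-3 = 4.324 × 10^-3 mol
n(H2C2O4) in the whole flask = 4.324 × 10^-3 × 100.0/50.00 = 8.648 × 10^-3 mol
mass of H2C2O4 = 8.648 × 10^-3 × 90.03 = 0.7785 g
% H2C2O4 = 0.7785 / 1.539 × 100 = 50.59 %

50.59 %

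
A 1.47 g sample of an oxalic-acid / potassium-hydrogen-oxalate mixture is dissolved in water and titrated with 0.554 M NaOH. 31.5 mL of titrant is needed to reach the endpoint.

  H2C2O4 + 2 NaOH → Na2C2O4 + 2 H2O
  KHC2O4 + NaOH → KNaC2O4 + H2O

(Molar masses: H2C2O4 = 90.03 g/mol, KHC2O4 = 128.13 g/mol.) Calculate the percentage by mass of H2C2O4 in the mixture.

n(NaOH) = 0.0315 × 0.554 = 0.0175 mol
Let x = n(H2C2O4), y = n(KHC2O4).
Titrant: 2x + 1y = 0.0175;  mass: 90.03x + 128.13y = 1.47
Solving, x = 4.61 × 10^-3 mol, y = 8.23 × 10^-3 mol
mass of H2C2O4 = 4.61 × 10^-3 × 90.03 = 0.415 g
% H2C2O4 = 0.415 / 1.47 × 100 = 28.2 %

28.2 %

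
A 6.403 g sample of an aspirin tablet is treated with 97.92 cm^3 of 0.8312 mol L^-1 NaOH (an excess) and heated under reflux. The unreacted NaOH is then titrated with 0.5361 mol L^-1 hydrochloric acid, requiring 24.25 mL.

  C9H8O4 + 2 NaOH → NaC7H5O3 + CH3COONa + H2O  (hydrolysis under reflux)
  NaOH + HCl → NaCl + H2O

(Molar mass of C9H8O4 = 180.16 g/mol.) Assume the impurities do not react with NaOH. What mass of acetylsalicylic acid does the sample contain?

6.161 g

n(NaOH) added = 0.09792 × 0.8312 = 0.08139 mol
n(HCl) used in back-titration = 0.02425 × 0.5361 = 0.01300 mol
n(NaOH) left over = 0.01300 mol (1:1 ratio)
n(NaOH) consumed by analyte = 0.08139 − 0.01300 = 0.06839 mol
From the 1:2 ratio, n(C9H8O4) = 1/2 × 0.06839 = 0.03420 mol
mass of C9H8O4 = 0.03420 × 180.16 = 6.161 g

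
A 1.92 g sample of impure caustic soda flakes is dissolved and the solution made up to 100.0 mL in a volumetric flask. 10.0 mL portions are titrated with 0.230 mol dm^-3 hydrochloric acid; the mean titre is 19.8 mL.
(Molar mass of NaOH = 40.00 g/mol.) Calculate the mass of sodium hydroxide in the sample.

1.82 g

NaOH + HCl → NaCl + H2O
n(HCl) per titration = 0.0198 × 0.230 = 4.55 × 10^-3 mol
n(NaOH) in each aliquot = 4.55 × 10^-3 mol (1:1 ratio)
n(NaOH) in the whole flask = 4.55 × 10^-3 × 100.0/10.0 = 0.0455 mol
mass of NaOH = 0.0455 × 40.00 = 1.82 g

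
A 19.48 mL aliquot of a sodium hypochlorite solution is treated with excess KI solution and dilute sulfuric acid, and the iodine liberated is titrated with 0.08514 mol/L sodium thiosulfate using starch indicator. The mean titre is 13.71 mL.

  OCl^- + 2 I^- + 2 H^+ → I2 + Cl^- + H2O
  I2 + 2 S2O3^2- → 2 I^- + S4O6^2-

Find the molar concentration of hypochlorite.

n(S2O3^2-) = 0.01371 × 0.08514 = 1.167 × 10^-3 mol
n(I2) = n(S2O3^2-)/2 = 5.836 × 10^-4 mol
n(OCl^-) in the aliquot = 5.836 × 10^-4 mol (1:1 ratio)
[OCl^-] = 5.836 × 10^-4 / 0.01948 = 0.02996 mol/L

0.02996 mol/L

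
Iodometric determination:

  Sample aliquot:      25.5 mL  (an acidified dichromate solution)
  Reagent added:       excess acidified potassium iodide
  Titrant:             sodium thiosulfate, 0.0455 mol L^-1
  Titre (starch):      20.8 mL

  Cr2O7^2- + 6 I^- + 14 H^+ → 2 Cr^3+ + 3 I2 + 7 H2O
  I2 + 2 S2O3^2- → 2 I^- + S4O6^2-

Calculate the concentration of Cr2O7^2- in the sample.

n(S2O3^2-) = 0.0208 × 0.0455 = 9.46 × 10^-4 mol
n(I2) = n(S2O3^2-)/2 = 4.73 × 10^-4 mol
From the 1:3 ratio, n(Cr2O7^2-) in the aliquot = 1/3 × 4.73 × 10^-4 = 1.58 × 10^-4 mol
[Cr2O7^2-] = 1.58 × 10^-4 / 0.0255 = 0.00619 mol/L

0.00619 mol/L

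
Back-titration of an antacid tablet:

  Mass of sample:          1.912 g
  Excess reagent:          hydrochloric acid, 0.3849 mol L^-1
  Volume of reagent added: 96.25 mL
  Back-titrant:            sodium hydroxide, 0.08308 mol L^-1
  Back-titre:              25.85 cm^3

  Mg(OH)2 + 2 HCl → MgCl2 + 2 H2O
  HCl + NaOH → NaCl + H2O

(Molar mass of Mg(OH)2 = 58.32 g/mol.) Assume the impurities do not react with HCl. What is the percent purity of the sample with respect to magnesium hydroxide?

53.22 %

n(HCl) added = 0.09625 × 0.3849 = 0.03705 mol
n(NaOH) used in back-titration = 0.02585 × 0.08308 = 2.148 × 10^-3 mol
n(HCl) left over = 2.148 × 10^-3 mol (1:1 ratio)
n(HCl) consumed by analyte = 0.03705 − 2.148 × 10^-3 = 0.03490 mol
From the 1:2 ratio, n(Mg(OH)2) = 1/2 × 0.03490 = 0.01745 mol
mass of Mg(OH)2 = 0.01745 × 58.32 = 1.018 g
% Mg(OH)2 = 1.018 / 1.912 × 100 = 53.22 %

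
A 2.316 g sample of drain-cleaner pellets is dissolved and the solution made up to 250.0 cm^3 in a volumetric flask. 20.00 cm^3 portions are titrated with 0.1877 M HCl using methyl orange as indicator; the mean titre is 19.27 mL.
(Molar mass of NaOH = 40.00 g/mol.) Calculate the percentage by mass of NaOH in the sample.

78.09 %

NaOH + HCl → NaCl + H2O
n(HCl) per titration = 0.01927 × 0.1877 = 3.617 × 10^-3 mol
n(NaOH) in each aliquot = 3.617 × 10^-3 mol (1:1 ratio)
n(NaOH) in the whole flask = 3.617 × 10^-3 × 250.0/20.00 = 0.04521 mol
mass of NaOH = 0.04521 × 40.00 = 1.808 g
% NaOH = 1.808 / 2.316 × 100 = 78.09 %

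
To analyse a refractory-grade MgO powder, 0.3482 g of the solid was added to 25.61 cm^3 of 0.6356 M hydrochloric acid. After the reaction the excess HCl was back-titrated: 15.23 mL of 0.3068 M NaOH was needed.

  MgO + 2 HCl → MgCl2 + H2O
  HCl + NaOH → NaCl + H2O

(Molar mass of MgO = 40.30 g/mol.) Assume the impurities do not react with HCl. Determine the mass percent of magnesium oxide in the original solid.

67.16 %

n(HCl) added = 0.02561 × 0.6356 = 0.01628 mol
n(NaOH) used in back-titration = 0.01523 × 0.3068 = 4.673 × 10^-3 mol
n(HCl) left over = 4.673 × 10^-3 mol (1:1 ratio)
n(HCl) consumed by analyte = 0.01628 − 4.673 × 10^-3 = 0.01161 mol
From the 1:2 ratio, n(MgO) = 1/2 × 0.01161 = 5.803 × 10^-3 mol
mass of MgO = 5.803 × 10^-3 × 40.30 = 0.2338 g
% MgO = 0.2338 / 0.3482 × 100 = 67.16 %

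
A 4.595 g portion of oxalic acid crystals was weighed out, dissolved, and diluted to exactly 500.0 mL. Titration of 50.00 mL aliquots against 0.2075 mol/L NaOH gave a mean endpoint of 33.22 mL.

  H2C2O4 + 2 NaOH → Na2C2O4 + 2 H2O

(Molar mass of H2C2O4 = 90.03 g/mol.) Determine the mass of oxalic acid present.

3.103 g

n(NaOH) per titration = 0.03322 × 0.2075 = 6.893 × 10^-3 mol
From the 1:2 ratio, n(H2C2O4) in each aliquot = 1/2 × 6.893 × 10^-3 = 3.447 × 10^-3 mol
n(H2C2O4) in the whole flask = 3.447 × 10^-3 × 500.0/50.00 = 0.03447 mol
mass of H2C2O4 = 0.03447 × 90.03 = 3.103 g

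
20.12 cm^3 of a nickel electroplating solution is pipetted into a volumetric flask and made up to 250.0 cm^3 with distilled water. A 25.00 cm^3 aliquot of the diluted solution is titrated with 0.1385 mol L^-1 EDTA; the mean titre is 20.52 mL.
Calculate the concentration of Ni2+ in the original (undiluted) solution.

1.413 mol/L

Ni^2+ + EDTA^4- → [Ni(EDTA)]^2-
n(EDTA) = 0.02052 × 0.1385 = 2.842 × 10^-3 mol
n(Ni2+) in the aliquot = 2.842 × 10^-3 mol (1:1 ratio)
[Ni2+]_dilute = 2.842 × 10^-3 / 0.02500 = 0.1137 mol/L
Dilution factor = 250.0 / 20.12 = 12.43
[Ni2+]_stock = 0.1137 × 12.43 = 1.413 mol/L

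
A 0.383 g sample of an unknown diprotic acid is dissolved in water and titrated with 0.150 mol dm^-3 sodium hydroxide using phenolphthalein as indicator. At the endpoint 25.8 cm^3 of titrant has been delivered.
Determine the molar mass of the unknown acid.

198 g/mol

n(NaOH) = 0.0258 L × 0.150 mol/L = 3.87 × 10^-3 mol
From the 1:2 ratio, n(H2A) = 1/2 × 3.87 × 10^-3 = 1.94 × 10^-3 mol
M = m / n = 0.383 g / 1.94 × 10^-3 mol = 198 g/mol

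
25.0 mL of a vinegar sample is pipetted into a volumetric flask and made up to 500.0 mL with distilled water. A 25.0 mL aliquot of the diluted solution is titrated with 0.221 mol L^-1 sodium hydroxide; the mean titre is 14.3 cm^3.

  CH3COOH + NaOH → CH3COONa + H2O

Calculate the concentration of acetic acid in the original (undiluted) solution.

n(NaOH) = 0.0143 × 0.221 = 3.16 × 10^-3 mol
n(CH3COOH) in the aliquot = 3.16 × 10^-3 mol (1:1 ratio)
[CH3COOH]_dilute = 3.16 × 10^-3 / 0.0250 = 0.126 mol/L
Dilution factor = 500.0 / 25.0 = 20.00
[CH3COOH]_stock = 0.126 × 20.00 = 2.53 mol/L

2.53 mol/L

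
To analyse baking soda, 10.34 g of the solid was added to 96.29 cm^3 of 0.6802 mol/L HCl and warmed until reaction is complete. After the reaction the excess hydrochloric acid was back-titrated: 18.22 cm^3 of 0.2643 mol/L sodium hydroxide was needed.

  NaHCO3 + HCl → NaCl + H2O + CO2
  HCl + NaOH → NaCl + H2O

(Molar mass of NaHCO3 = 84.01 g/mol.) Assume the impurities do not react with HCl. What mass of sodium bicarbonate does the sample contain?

5.098 g

n(HCl) added = 0.09629 × 0.6802 = 0.06550 mol
n(NaOH) used in back-titration = 0.01822 × 0.2643 = 4.816 × 10^-3 mol
n(HCl) left over = 4.816 × 10^-3 mol (1:1 ratio)
n(HCl) consumed by analyte = 0.06550 − 4.816 × 10^-3 = 0.06068 mol
n(NaHCO3) = 0.06068 mol (1:1 ratio)
mass of NaHCO3 = 0.06068 × 84.01 = 5.098 g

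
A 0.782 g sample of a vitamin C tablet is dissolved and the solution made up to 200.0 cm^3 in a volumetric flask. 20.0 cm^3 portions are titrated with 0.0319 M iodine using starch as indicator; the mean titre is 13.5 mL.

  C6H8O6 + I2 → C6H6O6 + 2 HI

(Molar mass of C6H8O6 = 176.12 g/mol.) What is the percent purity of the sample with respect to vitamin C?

n(I2) per titration = 0.0135 × 0.0319 = 4.31 × 10^-4 mol
n(C6H8O6) in each aliquot = 4.31 × 10^-4 mol (1:1 ratio)
n(C6H8O6) in the whole flask = 4.31 × 10^-4 × 200.0/20.0 = 4.31 × 10^-3 mol
mass of C6H8O6 = 4.31 × 10^-3 × 176.12 = 0.758 g
% C6H8O6 = 0.758 / 0.782 × 100 = 97.0 %

97.0 %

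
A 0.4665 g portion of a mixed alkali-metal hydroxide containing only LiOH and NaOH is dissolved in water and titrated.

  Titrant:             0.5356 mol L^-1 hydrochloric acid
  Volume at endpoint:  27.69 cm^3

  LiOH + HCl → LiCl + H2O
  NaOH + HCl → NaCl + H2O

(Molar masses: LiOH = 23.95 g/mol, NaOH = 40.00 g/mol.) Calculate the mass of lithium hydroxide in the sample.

n(HCl) = 0.02769 × 0.5356 = 0.01483 mol
Let x = n(LiOH), y = n(NaOH).
Titrant: 1x + 1y = 0.01483;  mass: 23.95x + 40.00y = 0.4665
Solving, x = 7.896 × 10^-3 mol, y = 6.935 × 10^-3 mol
mass of LiOH = 7.896 × 10^-3 × 23.95 = 0.1891 g

0.1891 g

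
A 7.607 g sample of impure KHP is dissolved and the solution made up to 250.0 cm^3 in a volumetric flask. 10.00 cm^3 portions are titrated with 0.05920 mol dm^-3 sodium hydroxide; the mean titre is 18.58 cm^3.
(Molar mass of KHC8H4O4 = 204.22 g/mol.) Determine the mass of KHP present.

KHC8H4O4 + NaOH → KNaC8H4O4 + H2O
n(NaOH) per titration = 0.01858 × 0.05920 = 1.100 × 10^-3 mol
n(KHC8H4O4) in each aliquot = 1.100 × 10^-3 mol (1:1 ratio)
n(KHC8H4O4) in the whole flask = 1.100 × 10^-3 × 250.0/10.00 = 0.02750 mol
mass of KHC8H4O4 = 0.02750 × 204.22 = 5.616 g

5.616 g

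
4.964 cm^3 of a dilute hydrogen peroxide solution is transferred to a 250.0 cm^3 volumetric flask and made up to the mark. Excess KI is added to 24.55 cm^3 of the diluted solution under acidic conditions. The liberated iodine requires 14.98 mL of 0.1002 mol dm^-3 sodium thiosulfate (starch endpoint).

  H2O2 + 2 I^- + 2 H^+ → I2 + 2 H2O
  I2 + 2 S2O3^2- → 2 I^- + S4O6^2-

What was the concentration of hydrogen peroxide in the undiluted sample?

1.540 mol/L

n(S2O3^2-) = 0.01498 × 0.1002 = 1.501 × 10^-3 mol
n(I2) = n(S2O3^2-)/2 = 7.505 × 10^-4 mol
n(H2O2) in the aliquot = 7.505 × 10^-4 mol (1:1 ratio)
[H2O2]_dilute = 7.505 × 10^-4 / 0.02455 = 0.03057 mol/L
[H2O2]_original = 0.03057 × 250.0/4.964 = 1.540 mol/L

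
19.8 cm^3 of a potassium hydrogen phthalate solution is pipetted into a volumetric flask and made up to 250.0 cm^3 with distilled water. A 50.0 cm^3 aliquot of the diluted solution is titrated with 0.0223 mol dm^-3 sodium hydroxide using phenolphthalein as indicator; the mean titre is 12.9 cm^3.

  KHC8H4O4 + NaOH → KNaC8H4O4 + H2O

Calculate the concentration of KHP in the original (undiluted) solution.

n(NaOH) = 0.0129 × 0.0223 = 2.88 × 10^-4 mol
n(KHC8H4O4) in the aliquot = 2.88 × 10^-4 mol (1:1 ratio)
[KHC8H4O4]_dilute = 2.88 × 10^-4 / 0.0500 = 0.00575 mol/L
Dilution factor = 250.0 / 19.8 = 12.63
[KHC8H4O4]_stock = 0.00575 × 12.63 = 0.0726 mol/L

0.0726 mol/L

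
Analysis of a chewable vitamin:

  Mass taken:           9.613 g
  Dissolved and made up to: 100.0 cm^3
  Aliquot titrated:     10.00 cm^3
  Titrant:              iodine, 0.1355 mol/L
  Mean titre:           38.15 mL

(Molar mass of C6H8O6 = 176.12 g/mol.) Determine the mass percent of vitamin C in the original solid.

94.71 %

C6H8O6 + I2 → C6H6O6 + 2 HI
n(I2) per titration = 0.03815 × 0.1355 = 5.169 × 10^-3 mol
n(C6H8O6) in each aliquot = 5.169 × 10^-3 mol (1:1 ratio)
n(C6H8O6) in the whole flask = 5.169 × 10^-3 × 100.0/10.00 = 0.05169 mol
mass of C6H8O6 = 0.05169 × 176.12 = 9.104 g
% C6H8O6 = 9.104 / 9.613 × 100 = 94.71 %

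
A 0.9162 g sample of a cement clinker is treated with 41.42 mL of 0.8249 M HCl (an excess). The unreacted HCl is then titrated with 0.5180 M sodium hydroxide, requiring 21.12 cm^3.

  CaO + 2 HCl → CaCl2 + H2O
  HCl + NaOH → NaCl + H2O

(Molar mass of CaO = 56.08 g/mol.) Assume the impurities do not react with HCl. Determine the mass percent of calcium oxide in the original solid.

n(HCl) added = 0.04142 × 0.8249 = 0.03417 mol
n(NaOH) used in back-titration = 0.02112 × 0.5180 = 0.01094 mol
n(HCl) left over = 0.01094 mol (1:1 ratio)
n(HCl) consumed by analyte = 0.03417 − 0.01094 = 0.02323 mol
From the 1:2 ratio, n(CaO) = 1/2 × 0.02323 = 0.01161 mol
mass of CaO = 0.01161 × 56.08 = 0.6513 g
% CaO = 0.6513 / 0.9162 × 100 = 71.09 %

71.09 %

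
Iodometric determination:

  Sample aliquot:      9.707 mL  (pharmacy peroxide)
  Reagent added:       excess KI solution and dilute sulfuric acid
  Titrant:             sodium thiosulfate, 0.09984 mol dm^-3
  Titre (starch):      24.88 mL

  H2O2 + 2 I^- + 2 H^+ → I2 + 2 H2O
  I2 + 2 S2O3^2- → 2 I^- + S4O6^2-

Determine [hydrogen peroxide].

0.1279 mol/L

n(S2O3^2-) = 0.02488 × 0.09984 = 2.484 × 10^-3 mol
n(I2) = n(S2O3^2-)/2 = 1.242 × 10^-3 mol
n(H2O2) in the aliquot = 1.242 × 10^-3 mol (1:1 ratio)
[H2O2] = 1.242 × 10^-3 / 0.009707 = 0.1279 mol/L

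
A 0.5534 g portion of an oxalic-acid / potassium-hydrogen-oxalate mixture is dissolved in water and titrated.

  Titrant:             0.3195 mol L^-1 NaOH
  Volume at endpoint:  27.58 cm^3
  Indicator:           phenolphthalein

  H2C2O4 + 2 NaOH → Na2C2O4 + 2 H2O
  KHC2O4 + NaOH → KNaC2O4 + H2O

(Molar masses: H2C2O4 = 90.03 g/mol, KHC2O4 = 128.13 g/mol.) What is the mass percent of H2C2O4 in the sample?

n(NaOH) = 0.02758 × 0.3195 = 8.812 × 10^-3 mol
Let x = n(H2C2O4), y = n(KHC2O4).
Titrant: 2x + 1y = 8.812 × 10^-3;  mass: 90.03x + 128.13y = 0.5534
Solving, x = 3.463 × 10^-3 mol, y = 1.886 × 10^-3 mol
mass of H2C2O4 = 3.463 × 10^-3 × 90.03 = 0.3118 g
% H2C2O4 = 0.3118 / 0.5534 × 100 = 56.34 %

56.34 %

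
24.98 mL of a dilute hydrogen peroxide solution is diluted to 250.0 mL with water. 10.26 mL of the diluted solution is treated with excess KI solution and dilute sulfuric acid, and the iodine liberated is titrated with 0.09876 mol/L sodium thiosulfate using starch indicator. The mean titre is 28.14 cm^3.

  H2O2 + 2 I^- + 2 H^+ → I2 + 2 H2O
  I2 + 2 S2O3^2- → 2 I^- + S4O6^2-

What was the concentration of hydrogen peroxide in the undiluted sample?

1.355 mol/L

n(S2O3^2-) = 0.02814 × 0.09876 = 2.779 × 10^-3 mol
n(I2) = n(S2O3^2-)/2 = 1.390 × 10^-3 mol
n(H2O2) in the aliquot = 1.390 × 10^-3 mol (1:1 ratio)
[H2O2]_dilute = 1.390 × 10^-3 / 0.01026 = 0.1354 mol/L
[H2O2]_original = 0.1354 × 250.0/24.98 = 1.355 mol/L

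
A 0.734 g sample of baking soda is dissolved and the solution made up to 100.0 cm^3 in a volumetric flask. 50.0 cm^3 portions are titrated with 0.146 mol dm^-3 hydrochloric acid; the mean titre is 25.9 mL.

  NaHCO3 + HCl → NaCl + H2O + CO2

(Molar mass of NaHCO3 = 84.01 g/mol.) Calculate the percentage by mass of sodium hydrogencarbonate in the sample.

n(HCl) per titration = 0.0259 × 0.146 = 3.78 × 10^-3 mol
n(NaHCO3) in each aliquot = 3.78 × 10^-3 mol (1:1 ratio)
n(NaHCO3) in the whole flask = 3.78 × 10^-3 × 100.0/50.0 = 7.56 × 10^-3 mol
mass of NaHCO3 = 7.56 × 10^-3 × 84.01 = 0.635 g
% NaHCO3 = 0.635 / 0.734 × 100 = 86.6 %

86.6 %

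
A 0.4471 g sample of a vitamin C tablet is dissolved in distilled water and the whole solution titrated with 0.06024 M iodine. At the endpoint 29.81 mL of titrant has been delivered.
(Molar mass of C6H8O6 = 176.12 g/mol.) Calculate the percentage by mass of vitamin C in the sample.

C6H8O6 + I2 → C6H6O6 + 2 HI
n(I2) = 0.02981 L × 0.06024 mol/L = 1.796 × 10^-3 mol
n(C6H8O6) = 1.796 × 10^-3 mol (1:1 ratio)
mass of C6H8O6 = 1.796 × 10^-3 × 176.12 g/mol = 0.3163 g
% C6H8O6 = 0.3163 / 0.4471 × 100 = 70.74 %

70.74 %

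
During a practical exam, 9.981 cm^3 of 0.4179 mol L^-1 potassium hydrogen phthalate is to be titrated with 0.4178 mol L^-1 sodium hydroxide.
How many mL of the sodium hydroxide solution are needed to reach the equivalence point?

9.983 mL

KHC8H4O4 + NaOH → KNaC8H4O4 + H2O
n(KHC8H4O4) = 0.009981 L × 0.4179 mol/L = 4.171 × 10^-3 mol
n(NaOH) = 4.171 × 10^-3 mol (1:1 stoichiometry)
V(NaOH) = 4.171 × 10^-3 mol / 0.4178 mol/L = 0.009983 L = 9.983 mL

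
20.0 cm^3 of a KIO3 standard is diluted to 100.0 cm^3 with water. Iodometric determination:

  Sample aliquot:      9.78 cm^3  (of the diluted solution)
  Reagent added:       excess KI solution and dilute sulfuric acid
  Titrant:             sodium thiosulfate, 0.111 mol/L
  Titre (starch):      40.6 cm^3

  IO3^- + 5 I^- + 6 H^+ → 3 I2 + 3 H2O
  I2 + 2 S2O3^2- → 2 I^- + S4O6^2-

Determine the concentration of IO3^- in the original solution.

n(S2O3^2-) = 0.0406 × 0.111 = 4.51 × 10^-3 mol
n(I2) = n(S2O3^2-)/2 = 2.25 × 10^-3 mol
From the 1:3 ratio, n(IO3^-) in the aliquot = 1/3 × 2.25 × 10^-3 = 7.51 × 10^-4 mol
[IO3^-]_dilute = 7.51 × 10^-4 / 0.00978 = 0.0768 mol/L
[IO3^-]_original = 0.0768 × 100.0/20.0 = 0.384 mol/L

0.384 mol/L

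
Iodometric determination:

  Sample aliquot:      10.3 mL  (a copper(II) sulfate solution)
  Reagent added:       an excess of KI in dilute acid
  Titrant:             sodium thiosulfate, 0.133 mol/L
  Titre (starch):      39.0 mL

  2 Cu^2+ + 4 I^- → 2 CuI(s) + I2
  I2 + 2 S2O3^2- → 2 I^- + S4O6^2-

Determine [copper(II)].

0.504 mol/L

n(S2O3^2-) = 0.0390 × 0.133 = 5.19 × 10^-3 mol
n(I2) = n(S2O3^2-)/2 = 2.59 × 10^-3 mol
From the 2:1 ratio, n(Cu2+) in the aliquot = 2/1 × 2.59 × 10^-3 = 5.19 × 10^-3 mol
[Cu2+] = 5.19 × 10^-3 / 0.0103 = 0.504 mol/L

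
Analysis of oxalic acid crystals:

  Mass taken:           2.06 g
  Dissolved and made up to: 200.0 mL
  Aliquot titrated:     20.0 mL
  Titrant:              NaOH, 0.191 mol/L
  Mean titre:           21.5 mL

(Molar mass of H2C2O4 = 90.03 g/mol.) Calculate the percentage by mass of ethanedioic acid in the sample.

89.7 %

H2C2O4 + 2 NaOH → Na2C2O4 + 2 H2O
n(NaOH) per titration = 0.0215 × 0.191 = 4.11 × 10^-3 mol
From the 1:2 ratio, n(H2C2O4) in each aliquot = 1/2 × 4.11 × 10^-3 = 2.05 × 10^-3 mol
n(H2C2O4) in the whole flask = 2.05 × 10^-3 × 200.0/20.0 = 0.0205 mol
mass of H2C2O4 = 0.0205 × 90.03 = 1.85 g
% H2C2O4 = 1.85 / 2.06 × 100 = 89.7 %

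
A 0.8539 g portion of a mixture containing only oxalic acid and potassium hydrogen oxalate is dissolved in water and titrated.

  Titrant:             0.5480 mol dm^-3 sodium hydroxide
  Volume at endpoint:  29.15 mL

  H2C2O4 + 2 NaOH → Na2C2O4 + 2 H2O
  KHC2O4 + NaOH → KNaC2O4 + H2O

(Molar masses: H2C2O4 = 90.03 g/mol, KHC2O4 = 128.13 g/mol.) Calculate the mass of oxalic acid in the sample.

n(NaOH) = 0.02915 × 0.5480 = 0.01597 mol
Let x = n(H2C2O4), y = n(KHC2O4).
Titrant: 2x + 1y = 0.01597;  mass: 90.03x + 128.13y = 0.8539
Solving, x = 7.176 × 10^-3 mol, y = 1.622 × 10^-3 mol
mass of H2C2O4 = 7.176 × 10^-3 × 90.03 = 0.6461 g

0.6461 g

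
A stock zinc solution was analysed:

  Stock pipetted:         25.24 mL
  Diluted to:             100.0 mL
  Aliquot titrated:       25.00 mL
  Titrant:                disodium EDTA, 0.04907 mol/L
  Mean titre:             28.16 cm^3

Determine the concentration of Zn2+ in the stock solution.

0.2190 mol/L

Zn^2+ + EDTA^4- → [Zn(EDTA)]^2-
n(EDTA) = 0.02816 × 0.04907 = 1.382 × 10^-3 mol
n(Zn2+) in the aliquot = 1.382 × 10^-3 mol (1:1 ratio)
[Zn2+]_dilute = 1.382 × 10^-3 / 0.02500 = 0.05527 mol/L
Dilution factor = 100.0 / 25.24 = 3.962
[Zn2+]_stock = 0.05527 × 3.962 = 0.2190 mol/L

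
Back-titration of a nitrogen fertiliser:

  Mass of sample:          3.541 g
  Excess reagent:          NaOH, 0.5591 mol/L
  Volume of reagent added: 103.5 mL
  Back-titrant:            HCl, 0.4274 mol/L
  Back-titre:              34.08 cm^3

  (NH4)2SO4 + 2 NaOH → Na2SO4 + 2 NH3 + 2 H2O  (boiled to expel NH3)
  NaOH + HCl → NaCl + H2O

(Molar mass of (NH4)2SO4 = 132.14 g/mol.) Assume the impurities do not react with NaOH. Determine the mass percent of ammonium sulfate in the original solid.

80.79 %

n(NaOH) added = 0.1035 × 0.5591 = 0.05787 mol
n(HCl) used in back-titration = 0.03408 × 0.4274 = 0.01457 mol
n(NaOH) left over = 0.01457 mol (1:1 ratio)
n(NaOH) consumed by analyte = 0.05787 − 0.01457 = 0.04330 mol
From the 1:2 ratio, n((NH4)2SO4) = 1/2 × 0.04330 = 0.02165 mol
mass of (NH4)2SO4 = 0.02165 × 132.14 = 2.861 g
% (NH4)2SO4 = 2.861 / 3.541 × 100 = 80.79 %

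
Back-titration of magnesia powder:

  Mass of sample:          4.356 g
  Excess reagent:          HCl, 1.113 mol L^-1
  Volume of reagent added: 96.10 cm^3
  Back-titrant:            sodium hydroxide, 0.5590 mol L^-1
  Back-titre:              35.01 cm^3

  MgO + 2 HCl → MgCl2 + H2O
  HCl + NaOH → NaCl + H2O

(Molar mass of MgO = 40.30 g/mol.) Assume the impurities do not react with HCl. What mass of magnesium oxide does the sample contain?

n(HCl) added = 0.09610 × 1.113 = 0.1070 mol
n(NaOH) used in back-titration = 0.03501 × 0.5590 = 0.01957 mol
n(HCl) left over = 0.01957 mol (1:1 ratio)
n(HCl) consumed by analyte = 0.1070 − 0.01957 = 0.08739 mol
From the 1:2 ratio, n(MgO) = 1/2 × 0.08739 = 0.04369 mol
mass of MgO = 0.04369 × 40.30 = 1.761 g

1.761 g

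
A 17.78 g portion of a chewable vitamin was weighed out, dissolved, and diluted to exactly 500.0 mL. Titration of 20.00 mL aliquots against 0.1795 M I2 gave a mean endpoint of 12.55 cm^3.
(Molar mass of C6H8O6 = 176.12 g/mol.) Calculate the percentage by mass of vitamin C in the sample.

55.79 %

C6H8O6 + I2 → C6H6O6 + 2 HI
n(I2) per titration = 0.01255 × 0.1795 = 2.253 × 10^-3 mol
n(C6H8O6) in each aliquot = 2.253 × 10^-3 mol (1:1 ratio)
n(C6H8O6) in the whole flask = 2.253 × 10^-3 × 500.0/20.00 = 0.05632 mol
mass of C6H8O6 = 0.05632 × 176.12 = 9.919 g
% C6H8O6 = 9.919 / 17.78 × 100 = 55.79 %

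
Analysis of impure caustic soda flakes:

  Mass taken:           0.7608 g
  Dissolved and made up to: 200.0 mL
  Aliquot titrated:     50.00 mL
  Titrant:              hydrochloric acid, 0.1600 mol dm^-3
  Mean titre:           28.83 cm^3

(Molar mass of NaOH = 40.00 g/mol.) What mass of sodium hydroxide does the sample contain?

NaOH + HCl → NaCl + H2O
n(HCl) per titration = 0.02883 × 0.1600 = 4.613 × 10^-3 mol
n(NaOH) in each aliquot = 4.613 × 10^-3 mol (1:1 ratio)
n(NaOH) in the whole flask = 4.613 × 10^-3 × 200.0/50.00 = 0.01845 mol
mass of NaOH = 0.01845 × 40.00 = 0.7380 g

0.7380 g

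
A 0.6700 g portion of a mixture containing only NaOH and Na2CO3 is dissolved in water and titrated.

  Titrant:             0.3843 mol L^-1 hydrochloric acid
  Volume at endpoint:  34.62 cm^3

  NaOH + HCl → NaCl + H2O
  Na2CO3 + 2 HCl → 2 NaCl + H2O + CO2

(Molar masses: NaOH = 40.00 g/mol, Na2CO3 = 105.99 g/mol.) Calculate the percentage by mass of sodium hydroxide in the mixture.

n(HCl) = 0.03462 × 0.3843 = 0.01330 mol
Let x = n(NaOH), y = n(Na2CO3).
Titrant: 1x + 2y = 0.01330;  mass: 40.00x + 105.99y = 0.6700
Solving, x = 2.699 × 10^-3 mol, y = 5.303 × 10^-3 mol
mass of NaOH = 2.699 × 10^-3 × 40.00 = 0.1079 g
% NaOH = 0.1079 / 0.6700 × 100 = 16.11 %

16.11 %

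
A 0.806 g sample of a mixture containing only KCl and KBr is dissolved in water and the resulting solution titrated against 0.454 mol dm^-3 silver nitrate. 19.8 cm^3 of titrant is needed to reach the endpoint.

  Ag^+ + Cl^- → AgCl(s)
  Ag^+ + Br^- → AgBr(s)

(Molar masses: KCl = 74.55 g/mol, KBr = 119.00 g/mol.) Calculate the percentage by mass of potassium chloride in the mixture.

54.9 %

n(AgNO3) = 0.0198 × 0.454 = 8.99 × 10^-3 mol
Let x = n(KCl), y = n(KBr).
Titrant: 1x + 1y = 8.99 × 10^-3;  mass: 74.55x + 119.00y = 0.806
Solving, x = 5.93 × 10^-3 mol, y = 3.06 × 10^-3 mol
mass of KCl = 5.93 × 10^-3 × 74.55 = 0.442 g
% KCl = 0.442 / 0.806 × 100 = 54.9 %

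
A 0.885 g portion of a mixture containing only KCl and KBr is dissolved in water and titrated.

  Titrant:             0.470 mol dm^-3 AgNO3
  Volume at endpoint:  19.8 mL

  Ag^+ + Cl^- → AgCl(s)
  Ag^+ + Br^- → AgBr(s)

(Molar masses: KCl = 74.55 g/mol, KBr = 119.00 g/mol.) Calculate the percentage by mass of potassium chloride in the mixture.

n(AgNO3) = 0.0198 × 0.470 = 9.31 × 10^-3 mol
Let x = n(KCl), y = n(KBr).
Titrant: 1x + 1y = 9.31 × 10^-3;  mass: 74.55x + 119.00y = 0.885
Solving, x = 5.00 × 10^-3 mol, y = 4.30 × 10^-3 mol
mass of KCl = 5.00 × 10^-3 × 74.55 = 0.373 g
% KCl = 0.373 / 0.885 × 100 = 42.1 %

42.1 %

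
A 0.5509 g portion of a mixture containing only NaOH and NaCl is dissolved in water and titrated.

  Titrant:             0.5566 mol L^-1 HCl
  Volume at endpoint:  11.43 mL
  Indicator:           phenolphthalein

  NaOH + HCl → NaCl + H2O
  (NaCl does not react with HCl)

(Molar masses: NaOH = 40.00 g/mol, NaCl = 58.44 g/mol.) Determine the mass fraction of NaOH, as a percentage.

46.19 %

n(HCl) = 0.01143 × 0.5566 = 6.362 × 10^-3 mol
Let x = n(NaOH), y = n(NaCl).
Titrant: 1x = 6.362 × 10^-3;  mass: 40.00x + 58.44y = 0.5509
Solving, x = 6.362 × 10^-3 mol, y = 5.072 × 10^-3 mol
mass of NaOH = 6.362 × 10^-3 × 40.00 = 0.2545 g
% NaOH = 0.2545 / 0.5509 × 100 = 46.19 %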